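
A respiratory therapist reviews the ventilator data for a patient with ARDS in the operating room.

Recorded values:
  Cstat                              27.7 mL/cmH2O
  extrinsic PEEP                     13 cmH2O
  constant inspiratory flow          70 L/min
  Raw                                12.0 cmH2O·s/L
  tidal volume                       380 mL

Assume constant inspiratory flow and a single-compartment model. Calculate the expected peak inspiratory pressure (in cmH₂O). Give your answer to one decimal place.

Flow: 70 L/min ÷ 60 = 1.1667 L/s.
Equation of motion (constant flow): PIP = Vt/C + R·V̇ + PEEP.
PIP = 380/27.7 + 12.0×1.1667 + 13 = 13.718 + 14.0 + 13 = 40.718 cmH2O.

40.7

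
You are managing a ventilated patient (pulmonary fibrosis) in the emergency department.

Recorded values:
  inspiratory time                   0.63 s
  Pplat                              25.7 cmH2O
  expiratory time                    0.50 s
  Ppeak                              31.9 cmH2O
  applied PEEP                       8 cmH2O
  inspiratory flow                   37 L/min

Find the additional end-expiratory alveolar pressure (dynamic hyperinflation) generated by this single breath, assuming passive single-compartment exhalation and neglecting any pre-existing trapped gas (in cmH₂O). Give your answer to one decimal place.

1.8

Flow: 37 L/min ÷ 60 = 0.6167 L/s.
Vt = flow × Ti = 0.6167 L/s × 0.63 s × 1000 mL/L = 388.52 mL.
R = (PIP − Pplat)/V̇ = (31.9 − 25.7) / 0.6167 = 6.2/0.6167 = 10.054 cmH2O·s/L.
C = Vt/(Pplat − PEEP) = 388.52 / (25.7 − 8) = 388.52/17.7 = 21.95 mL/cmH2O.
τ = R × C = 10.054 × 0.02195 L/cmH2O = 0.2207 s.
Fraction remaining = e^(−Te/τ) = e^(−0.50/0.2207) = 0.1038; trapped volume = 388.52 × 0.1038 = 40.328 mL.
Additional alveolar pressure from trapping ≈ V_trapped / C = 40.328 / 21.95 = 1.837 cmH2O.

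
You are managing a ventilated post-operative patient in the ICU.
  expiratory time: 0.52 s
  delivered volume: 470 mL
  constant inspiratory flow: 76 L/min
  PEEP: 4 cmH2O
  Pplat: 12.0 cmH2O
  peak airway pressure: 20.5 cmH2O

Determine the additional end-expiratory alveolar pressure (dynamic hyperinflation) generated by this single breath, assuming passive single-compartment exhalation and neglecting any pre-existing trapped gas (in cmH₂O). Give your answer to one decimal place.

2.1

Flow: 76 L/min ÷ 60 = 1.2667 L/s.
R = (PIP − Pplat)/V̇ = (20.5 − 12.0) / 1.2667 = 8.5/1.2667 = 6.71 cmH2O·s/L.
C = Vt/(Pplat − PEEP) = 470.0 / (12.0 − 4) = 470.0/8.0 = 58.75 mL/cmH2O.
τ = R × C = 6.71 × 0.05875 L/cmH2O = 0.3942 s.
Fraction remaining = e^(−Te/τ) = e^(−0.52/0.3942) = 0.2674; trapped volume = 470.0 × 0.2674 = 125.68 mL.
Additional alveolar pressure from trapping ≈ V_trapped / C = 125.68 / 58.75 = 2.139 cmH2O.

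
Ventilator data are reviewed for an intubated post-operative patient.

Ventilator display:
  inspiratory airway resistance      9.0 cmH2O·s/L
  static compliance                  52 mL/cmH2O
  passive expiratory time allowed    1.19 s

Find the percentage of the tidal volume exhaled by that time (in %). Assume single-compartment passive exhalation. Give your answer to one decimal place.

92.1

τ = R × C = 9.0 × 52 mL/cmH2O = 9.0 × 0.052 L/cmH2O = 0.468 s.
Passive exhalation: V(t)/V₀ = e^(−t/τ) = e^(−1.19/0.468) = 0.07865.
Fraction exhaled = 1 − 0.07865 = 0.9214 → 92.14%.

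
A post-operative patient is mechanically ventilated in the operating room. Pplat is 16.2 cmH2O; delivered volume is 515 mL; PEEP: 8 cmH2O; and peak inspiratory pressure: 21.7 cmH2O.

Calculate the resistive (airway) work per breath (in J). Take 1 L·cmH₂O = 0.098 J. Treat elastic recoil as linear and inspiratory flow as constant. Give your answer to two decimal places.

0.28

With constant inspiratory flow the resistive pressure is constant at PIP − Pplat = 21.7 − 16.2 = 5.5 cmH2O, so resistive work = 5.5 × 0.515 = 2.833 L·cmH2O.
× 0.098 J/(L·cmH2O) → 0.2776 J.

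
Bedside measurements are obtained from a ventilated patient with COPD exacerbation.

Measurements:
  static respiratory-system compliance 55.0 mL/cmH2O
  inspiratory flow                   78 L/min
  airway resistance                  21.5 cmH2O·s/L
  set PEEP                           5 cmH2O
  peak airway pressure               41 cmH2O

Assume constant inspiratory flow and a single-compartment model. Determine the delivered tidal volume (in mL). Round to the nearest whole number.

Flow: 78 L/min ÷ 60 = 1.3 L/s.
Equation of motion (constant flow): PIP = Vt/C + R·V̇ + PEEP.
Vt/C = PIP − R·V̇ − PEEP = 41 − 27.95 − 5 = 8.05 cmH2O.
Vt = C × 8.05 = 55.0 × 8.05 = 442.75 mL.

443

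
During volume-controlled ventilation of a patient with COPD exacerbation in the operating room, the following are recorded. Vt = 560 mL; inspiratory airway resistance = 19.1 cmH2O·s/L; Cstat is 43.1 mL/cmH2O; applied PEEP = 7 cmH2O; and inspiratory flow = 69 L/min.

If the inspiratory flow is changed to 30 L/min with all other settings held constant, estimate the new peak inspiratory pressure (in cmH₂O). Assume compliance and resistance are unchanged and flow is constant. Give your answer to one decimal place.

29.5

Flow: 69 L/min ÷ 60 = 1.15 L/s.
New flow: 30 L/min ÷ 60 = 0.5 L/s.
PIP = Vt/C + R·V̇ + PEEP (constant-flow equation of motion).
Only the resistive term changes: ΔPIP = R × ΔV̇ = 19.1 × (0.5 − 1.15) = 19.1 × -0.65 = -12.415 cmH2O.
Original PIP = 560/43.1 + 19.1×1.15 + 7 = 41.958 cmH2O; new PIP = 41.958 + (-12.415) = 29.543 cmH2O.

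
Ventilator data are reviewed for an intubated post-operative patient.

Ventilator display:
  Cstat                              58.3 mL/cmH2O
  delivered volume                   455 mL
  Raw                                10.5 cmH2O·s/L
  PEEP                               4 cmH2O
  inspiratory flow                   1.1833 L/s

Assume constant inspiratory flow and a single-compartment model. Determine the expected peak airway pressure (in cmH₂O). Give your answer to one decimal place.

Equation of motion (constant flow): PIP = Vt/C + R·V̇ + PEEP.
PIP = 455/58.3 + 10.5×1.1833 + 4 = 7.804 + 12.425 + 4 = 24.229 cmH2O.

24.2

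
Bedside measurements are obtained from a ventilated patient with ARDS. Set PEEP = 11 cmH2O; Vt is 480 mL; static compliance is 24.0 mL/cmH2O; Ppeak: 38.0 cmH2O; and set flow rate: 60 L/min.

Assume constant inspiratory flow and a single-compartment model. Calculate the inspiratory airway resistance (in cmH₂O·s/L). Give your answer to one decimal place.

7.0

Flow: 60 L/min ÷ 60 = 1 L/s.
Equation of motion (constant flow): PIP = Vt/C + R·V̇ + PEEP.
R·V̇ = PIP − Vt/C − PEEP = 38.0 − 480/24.0 − 11 = 38.0 − 20.0 − 11 = 7.0 cmH2O.
R = 7.0 / 1 = 7.0 cmH2O·s/L.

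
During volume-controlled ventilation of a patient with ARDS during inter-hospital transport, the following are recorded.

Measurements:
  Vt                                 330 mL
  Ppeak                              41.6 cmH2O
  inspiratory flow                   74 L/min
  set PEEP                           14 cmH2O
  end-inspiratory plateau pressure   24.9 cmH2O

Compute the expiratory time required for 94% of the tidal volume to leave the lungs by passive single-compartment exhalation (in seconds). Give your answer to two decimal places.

1.15

Flow: 74 L/min ÷ 60 = 1.2333 L/s.
R = (PIP − Pplat)/V̇ = (41.6 − 24.9) / 1.2333 = 16.7/1.2333 = 13.541 cmH2O·s/L.
C = Vt/(Pplat − PEEP) = 330.0 / (24.9 − 14) = 330.0/10.9 = 30.275 mL/cmH2O.
τ = R × C = 13.541 × 0.03028 L/cmH2O = 0.41 s.
t = −τ·ln(1 − 0.94) = −0.41·ln(0.06) = 1.153 s.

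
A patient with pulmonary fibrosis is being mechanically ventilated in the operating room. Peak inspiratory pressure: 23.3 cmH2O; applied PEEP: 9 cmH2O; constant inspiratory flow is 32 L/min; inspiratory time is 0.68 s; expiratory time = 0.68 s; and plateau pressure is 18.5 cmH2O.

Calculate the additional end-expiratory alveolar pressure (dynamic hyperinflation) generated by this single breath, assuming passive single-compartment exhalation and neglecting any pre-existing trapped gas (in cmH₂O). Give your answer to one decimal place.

1.3

Flow: 32 L/min ÷ 60 = 0.5333 L/s.
Vt = flow × Ti = 0.5333 L/s × 0.68 s × 1000 mL/L = 362.64 mL.
R = (PIP − Pplat)/V̇ = (23.3 − 18.5) / 0.5333 = 4.8/0.5333 = 9.001 cmH2O·s/L.
C = Vt/(Pplat − PEEP) = 362.64 / (18.5 − 9) = 362.64/9.5 = 38.173 mL/cmH2O.
τ = R × C = 9.001 × 0.03817 L/cmH2O = 0.3436 s.
Fraction remaining = e^(−Te/τ) = e^(−0.68/0.3436) = 0.1382; trapped volume = 362.64 × 0.1382 = 50.117 mL.
Additional alveolar pressure from trapping ≈ V_trapped / C = 50.117 / 38.173 = 1.313 cmH2O.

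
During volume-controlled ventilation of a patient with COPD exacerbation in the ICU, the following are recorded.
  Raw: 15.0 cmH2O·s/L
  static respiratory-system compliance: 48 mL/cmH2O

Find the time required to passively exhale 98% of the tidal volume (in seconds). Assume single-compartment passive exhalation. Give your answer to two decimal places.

τ = R × C = 15.0 × 48 mL/cmH2O = 15.0 × 0.048 L/cmH2O = 0.72 s.
Exhaled fraction f = 1 − e^(−t/τ) → t = −τ·ln(1 − f) = −0.72·ln(0.02) = 2.817 s.

2.82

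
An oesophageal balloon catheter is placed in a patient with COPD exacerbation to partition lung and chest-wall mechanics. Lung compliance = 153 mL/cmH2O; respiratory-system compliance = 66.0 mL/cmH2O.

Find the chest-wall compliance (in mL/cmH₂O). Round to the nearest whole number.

116

1/Ccw = 1/Crs − 1/CL.
1/Ccw = 1/66.0 − 1/153 = 0.008616.
Ccw = 116.06 mL/cmH2O.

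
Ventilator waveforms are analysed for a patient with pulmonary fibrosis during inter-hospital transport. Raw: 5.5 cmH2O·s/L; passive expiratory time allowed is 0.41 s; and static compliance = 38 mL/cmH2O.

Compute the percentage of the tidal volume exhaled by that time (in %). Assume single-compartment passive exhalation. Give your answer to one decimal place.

τ = R × C = 5.5 × 38 mL/cmH2O = 5.5 × 0.038 L/cmH2O = 0.209 s.
Passive exhalation: V(t)/V₀ = e^(−t/τ) = e^(−0.41/0.209) = 0.1406.
Fraction exhaled = 1 − 0.1406 = 0.8594 → 85.94%.

85.9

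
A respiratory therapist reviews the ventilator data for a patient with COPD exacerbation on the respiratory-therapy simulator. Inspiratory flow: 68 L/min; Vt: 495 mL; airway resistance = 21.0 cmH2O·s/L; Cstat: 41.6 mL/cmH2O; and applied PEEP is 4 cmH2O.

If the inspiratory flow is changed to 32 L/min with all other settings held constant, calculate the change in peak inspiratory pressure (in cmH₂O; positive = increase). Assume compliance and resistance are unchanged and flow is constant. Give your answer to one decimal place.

-12.6

Flow: 68 L/min ÷ 60 = 1.1333 L/s.
New flow: 32 L/min ÷ 60 = 0.5333 L/s.
PIP = Vt/C + R·V̇ + PEEP (constant-flow equation of motion).
Only the resistive term changes: ΔPIP = R × ΔV̇ = 21.0 × (0.5333 − 1.1333) = 21.0 × -0.6 = -12.6 cmH2O.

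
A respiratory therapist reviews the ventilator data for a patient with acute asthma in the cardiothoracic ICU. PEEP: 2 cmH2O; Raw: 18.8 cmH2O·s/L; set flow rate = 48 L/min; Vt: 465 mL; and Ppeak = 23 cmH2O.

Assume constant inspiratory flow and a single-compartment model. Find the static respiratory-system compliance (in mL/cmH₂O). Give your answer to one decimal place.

Flow: 48 L/min ÷ 60 = 0.8 L/s.
Equation of motion (constant flow): PIP = Vt/C + R·V̇ + PEEP.
Vt/C = PIP − R·V̇ − PEEP = 23 − 18.8×0.8 − 2 = 23 − 15.04 − 2 = 5.96 cmH2O.
C = Vt / 5.96 = 465 / 5.96 = 78.02 mL/cmH2O.

78.0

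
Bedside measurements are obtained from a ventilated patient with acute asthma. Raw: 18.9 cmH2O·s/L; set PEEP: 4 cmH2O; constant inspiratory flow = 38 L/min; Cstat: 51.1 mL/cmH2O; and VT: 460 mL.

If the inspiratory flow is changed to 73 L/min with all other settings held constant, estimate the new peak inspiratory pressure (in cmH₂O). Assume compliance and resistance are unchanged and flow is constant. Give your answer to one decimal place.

Flow: 38 L/min ÷ 60 = 0.6333 L/s.
New flow: 73 L/min ÷ 60 = 1.2167 L/s.
PIP = Vt/C + R·V̇ + PEEP (constant-flow equation of motion).
Only the resistive term changes: ΔPIP = R × ΔV̇ = 18.9 × (1.2167 − 0.6333) = 18.9 × 0.5834 = 11.026 cmH2O.
Original PIP = 460/51.1 + 18.9×0.6333 + 4 = 24.971 cmH2O; new PIP = 24.971 + (11.026) = 35.997 cmH2O.

36.0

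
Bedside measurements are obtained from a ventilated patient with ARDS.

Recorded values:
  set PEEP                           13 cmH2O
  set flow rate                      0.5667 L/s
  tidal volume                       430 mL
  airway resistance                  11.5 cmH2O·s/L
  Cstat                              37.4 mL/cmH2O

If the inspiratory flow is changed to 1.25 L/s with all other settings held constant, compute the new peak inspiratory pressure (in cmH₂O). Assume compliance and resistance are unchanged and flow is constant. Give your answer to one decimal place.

PIP = Vt/C + R·V̇ + PEEP (constant-flow equation of motion).
Only the resistive term changes: ΔPIP = R × ΔV̇ = 11.5 × (1.25 − 0.5667) = 11.5 × 0.6833 = 7.858 cmH2O.
Original PIP = 430/37.4 + 11.5×0.5667 + 13 = 31.014 cmH2O; new PIP = 31.014 + (7.858) = 38.872 cmH2O.

38.9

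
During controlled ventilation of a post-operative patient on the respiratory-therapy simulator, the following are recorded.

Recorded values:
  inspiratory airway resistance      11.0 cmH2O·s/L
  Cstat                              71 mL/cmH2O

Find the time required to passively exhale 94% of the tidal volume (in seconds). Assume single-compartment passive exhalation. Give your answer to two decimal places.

τ = R × C = 11.0 × 71 mL/cmH2O = 11.0 × 0.071 L/cmH2O = 0.781 s.
Exhaled fraction f = 1 − e^(−t/τ) → t = −τ·ln(1 − f) = −0.781·ln(0.06) = 2.197 s.

2.20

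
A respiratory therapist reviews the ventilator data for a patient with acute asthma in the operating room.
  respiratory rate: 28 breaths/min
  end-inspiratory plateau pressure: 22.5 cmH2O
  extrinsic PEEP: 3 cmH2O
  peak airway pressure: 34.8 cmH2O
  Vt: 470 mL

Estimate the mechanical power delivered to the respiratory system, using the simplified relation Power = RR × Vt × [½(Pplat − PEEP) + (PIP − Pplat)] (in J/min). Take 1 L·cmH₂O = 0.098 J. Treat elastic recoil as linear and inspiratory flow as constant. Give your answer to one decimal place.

28.4

Per-breath work = Vt × [½(Pplat−PEEP) + (PIP−Pplat)] = 0.470 × [0.5×19.5 + 12.3] = 0.470 × 22.05 = 10.364 L·cmH2O.
Power = 28 × 10.364 = 290.19 L·cmH2O/min.
× 0.098 J/(L·cmH2O) → 28.439 J/min.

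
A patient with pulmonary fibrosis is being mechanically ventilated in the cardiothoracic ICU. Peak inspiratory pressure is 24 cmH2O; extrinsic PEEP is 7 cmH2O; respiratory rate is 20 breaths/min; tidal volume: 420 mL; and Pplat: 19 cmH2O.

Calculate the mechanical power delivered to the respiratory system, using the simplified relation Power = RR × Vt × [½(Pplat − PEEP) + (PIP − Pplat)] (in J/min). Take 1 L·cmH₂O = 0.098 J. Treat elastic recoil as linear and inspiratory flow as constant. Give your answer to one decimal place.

Per-breath work = Vt × [½(Pplat−PEEP) + (PIP−Pplat)] = 0.420 × [0.5×12.0 + 5.0] = 0.420 × 11.0 = 4.62 L·cmH2O.
Power = 20 × 4.62 = 92.4 L·cmH2O/min.
× 0.098 J/(L·cmH2O) → 9.055 J/min.

9.1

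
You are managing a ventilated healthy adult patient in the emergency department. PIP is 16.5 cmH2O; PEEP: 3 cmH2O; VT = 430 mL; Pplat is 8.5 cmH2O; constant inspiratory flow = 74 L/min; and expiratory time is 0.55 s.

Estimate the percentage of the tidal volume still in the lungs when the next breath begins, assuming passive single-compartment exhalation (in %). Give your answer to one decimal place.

Flow: 74 L/min ÷ 60 = 1.2333 L/s.
R = (PIP − Pplat)/V̇ = (16.5 − 8.5) / 1.2333 = 8.0/1.2333 = 6.487 cmH2O·s/L.
C = Vt/(Pplat − PEEP) = 430.0 / (8.5 − 3) = 430.0/5.5 = 78.182 mL/cmH2O.
τ = R × C = 6.487 × 0.07818 L/cmH2O = 0.5072 s.
Fraction remaining at end-expiration = e^(−Te/τ) = e^(−0.55/0.5072) = 0.3381 → 33.81%.

33.8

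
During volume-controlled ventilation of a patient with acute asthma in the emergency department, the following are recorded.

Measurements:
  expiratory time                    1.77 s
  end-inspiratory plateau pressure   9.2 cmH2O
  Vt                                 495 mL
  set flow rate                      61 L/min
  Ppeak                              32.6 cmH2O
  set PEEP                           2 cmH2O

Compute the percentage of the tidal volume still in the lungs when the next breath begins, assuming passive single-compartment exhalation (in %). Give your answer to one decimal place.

Flow: 61 L/min ÷ 60 = 1.0167 L/s.
R = (PIP − Pplat)/V̇ = (32.6 − 9.2) / 1.0167 = 23.4/1.0167 = 23.016 cmH2O·s/L.
C = Vt/(Pplat − PEEP) = 495.0 / (9.2 − 2) = 495.0/7.2 = 68.75 mL/cmH2O.
τ = R × C = 23.016 × 0.06875 L/cmH2O = 1.582 s.
Fraction remaining at end-expiration = e^(−Te/τ) = e^(−1.77/1.582) = 0.3267 → 32.67%.

32.7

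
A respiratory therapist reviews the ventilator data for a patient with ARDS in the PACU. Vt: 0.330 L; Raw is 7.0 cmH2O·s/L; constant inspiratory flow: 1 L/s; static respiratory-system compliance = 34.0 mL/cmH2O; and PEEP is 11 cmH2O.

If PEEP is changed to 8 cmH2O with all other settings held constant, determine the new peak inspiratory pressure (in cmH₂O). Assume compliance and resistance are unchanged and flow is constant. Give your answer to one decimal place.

PIP = Vt/C + R·V̇ + PEEP (constant-flow equation of motion).
Only the baseline term changes: ΔPIP = ΔPEEP = 8 − 11 = -3.0 cmH2O.
Original PIP = 330/34.0 + 7.0×1 + 11 = 27.706 cmH2O; new PIP = 27.706 + (-3.0) = 24.706 cmH2O.

24.7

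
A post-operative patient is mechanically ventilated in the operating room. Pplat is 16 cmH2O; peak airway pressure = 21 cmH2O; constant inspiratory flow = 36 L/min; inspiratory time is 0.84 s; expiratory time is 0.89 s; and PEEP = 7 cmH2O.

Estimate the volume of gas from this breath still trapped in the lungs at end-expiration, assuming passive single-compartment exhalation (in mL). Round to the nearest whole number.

75

Flow: 36 L/min ÷ 60 = 0.6 L/s.
Vt = flow × Ti = 0.6 L/s × 0.84 s × 1000 mL/L = 504.0 mL.
R = (PIP − Pplat)/V̇ = (21 − 16) / 0.6 = 5.0/0.6 = 8.333 cmH2O·s/L.
C = Vt/(Pplat − PEEP) = 504.0 / (16 − 7) = 504.0/9.0 = 56.0 mL/cmH2O.
τ = R × C = 8.333 × 0.056 L/cmH2O = 0.4666 s.
Fraction remaining = e^(−Te/τ) = e^(−0.89/0.4666) = 0.1485.
Trapped volume = 504.0 × 0.1485 = 74.844 mL.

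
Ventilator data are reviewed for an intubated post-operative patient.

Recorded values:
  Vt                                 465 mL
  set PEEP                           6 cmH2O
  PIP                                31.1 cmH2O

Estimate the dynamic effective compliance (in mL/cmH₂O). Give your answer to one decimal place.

18.5

Dynamic compliance = Vt / (PIP − PEEP) = 465 / (31.1 − 6) = 465 / 25.1 = 18.526 mL/cmH2O.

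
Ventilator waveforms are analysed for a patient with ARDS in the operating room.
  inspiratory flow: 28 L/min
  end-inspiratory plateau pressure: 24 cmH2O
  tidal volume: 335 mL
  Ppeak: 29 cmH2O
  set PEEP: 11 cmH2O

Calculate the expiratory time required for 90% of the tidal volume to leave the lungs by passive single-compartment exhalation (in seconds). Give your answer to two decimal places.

0.64

Flow: 28 L/min ÷ 60 = 0.4667 L/s.
R = (PIP − Pplat)/V̇ = (29 − 24) / 0.4667 = 5.0/0.4667 = 10.714 cmH2O·s/L.
C = Vt/(Pplat − PEEP) = 335.0 / (24 − 11) = 335.0/13.0 = 25.769 mL/cmH2O.
τ = R × C = 10.714 × 0.02577 L/cmH2O = 0.2761 s.
t = −τ·ln(1 − 0.90) = −0.2761·ln(0.1) = 0.6357 s.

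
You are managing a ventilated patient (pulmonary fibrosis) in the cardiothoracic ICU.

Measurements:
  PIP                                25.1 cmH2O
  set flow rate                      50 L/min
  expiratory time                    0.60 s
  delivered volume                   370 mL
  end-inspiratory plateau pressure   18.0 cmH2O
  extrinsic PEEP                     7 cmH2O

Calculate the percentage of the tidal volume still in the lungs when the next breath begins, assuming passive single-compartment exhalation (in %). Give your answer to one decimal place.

Flow: 50 L/min ÷ 60 = 0.8333 L/s.
R = (PIP − Pplat)/V̇ = (25.1 − 18.0) / 0.8333 = 7.1/0.8333 = 8.52 cmH2O·s/L.
C = Vt/(Pplat − PEEP) = 370.0 / (18.0 − 7) = 370.0/11.0 = 33.636 mL/cmH2O.
τ = R × C = 8.52 × 0.03364 L/cmH2O = 0.2866 s.
Fraction remaining at end-expiration = e^(−Te/τ) = e^(−0.60/0.2866) = 0.1233 → 12.33%.

12.3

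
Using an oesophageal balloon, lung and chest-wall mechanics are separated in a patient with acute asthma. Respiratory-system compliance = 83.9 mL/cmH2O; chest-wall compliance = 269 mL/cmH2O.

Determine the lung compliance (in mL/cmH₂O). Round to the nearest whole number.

122

1/CL = 1/Crs − 1/Ccw.
1/CL = 1/83.9 − 1/269 = 0.008201.
CL = 121.94 mL/cmH2O.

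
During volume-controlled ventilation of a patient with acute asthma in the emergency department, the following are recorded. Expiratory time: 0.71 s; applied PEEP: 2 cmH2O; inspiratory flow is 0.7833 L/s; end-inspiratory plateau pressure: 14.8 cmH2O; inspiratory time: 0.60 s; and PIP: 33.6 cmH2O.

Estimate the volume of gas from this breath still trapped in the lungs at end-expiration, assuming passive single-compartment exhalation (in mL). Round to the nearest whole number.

210

Vt = flow × Ti = 0.7833 L/s × 0.60 s × 1000 mL/L = 469.98 mL.
R = (PIP − Pplat)/V̇ = (33.6 − 14.8) / 0.7833 = 18.8/0.7833 = 24.001 cmH2O·s/L.
C = Vt/(Pplat − PEEP) = 469.98 / (14.8 − 2) = 469.98/12.8 = 36.717 mL/cmH2O.
τ = R × C = 24.001 × 0.03672 L/cmH2O = 0.8813 s.
Fraction remaining = e^(−Te/τ) = e^(−0.71/0.8813) = 0.4468.
Trapped volume = 469.98 × 0.4468 = 209.99 mL.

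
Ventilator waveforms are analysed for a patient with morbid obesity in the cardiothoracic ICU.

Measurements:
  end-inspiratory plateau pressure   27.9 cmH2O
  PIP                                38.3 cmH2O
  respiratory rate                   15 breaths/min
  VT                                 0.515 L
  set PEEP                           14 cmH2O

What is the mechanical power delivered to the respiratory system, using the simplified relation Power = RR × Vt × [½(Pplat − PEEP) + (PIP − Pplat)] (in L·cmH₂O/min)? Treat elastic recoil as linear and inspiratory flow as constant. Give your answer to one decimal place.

134.0

Per-breath work = Vt × [½(Pplat−PEEP) + (PIP−Pplat)] = 0.515 × [0.5×13.9 + 10.4] = 0.515 × 17.35 = 8.935 L·cmH2O.
Power = 15 × 8.935 = 134.03 L·cmH2O/min.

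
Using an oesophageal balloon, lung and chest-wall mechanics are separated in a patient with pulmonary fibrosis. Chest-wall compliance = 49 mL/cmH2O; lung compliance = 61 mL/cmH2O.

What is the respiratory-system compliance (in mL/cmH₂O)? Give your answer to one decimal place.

Lung and chest wall are elastances in series: 1/Crs = 1/CL + 1/Ccw.
1/Crs = 1/61 + 1/49 = 0.0368.
Crs = 27.174 mL/cmH2O.

27.2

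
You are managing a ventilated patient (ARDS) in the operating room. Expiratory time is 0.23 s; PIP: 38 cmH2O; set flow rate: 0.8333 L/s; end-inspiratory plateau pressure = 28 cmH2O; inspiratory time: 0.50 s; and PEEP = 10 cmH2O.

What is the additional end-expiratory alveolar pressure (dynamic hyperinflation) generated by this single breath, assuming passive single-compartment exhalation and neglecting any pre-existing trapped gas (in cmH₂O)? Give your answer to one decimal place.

7.9

Vt = flow × Ti = 0.8333 L/s × 0.50 s × 1000 mL/L = 416.65 mL.
R = (PIP − Pplat)/V̇ = (38 − 28) / 0.8333 = 10.0/0.8333 = 12.0 cmH2O·s/L.
C = Vt/(Pplat − PEEP) = 416.65 / (28 − 10) = 416.65/18.0 = 23.147 mL/cmH2O.
τ = R × C = 12.0 × 0.02315 L/cmH2O = 0.2778 s.
Fraction remaining = e^(−Te/τ) = e^(−0.23/0.2778) = 0.437; trapped volume = 416.65 × 0.437 = 182.08 mL.
Additional alveolar pressure from trapping ≈ V_trapped / C = 182.08 / 23.147 = 7.866 cmH2O.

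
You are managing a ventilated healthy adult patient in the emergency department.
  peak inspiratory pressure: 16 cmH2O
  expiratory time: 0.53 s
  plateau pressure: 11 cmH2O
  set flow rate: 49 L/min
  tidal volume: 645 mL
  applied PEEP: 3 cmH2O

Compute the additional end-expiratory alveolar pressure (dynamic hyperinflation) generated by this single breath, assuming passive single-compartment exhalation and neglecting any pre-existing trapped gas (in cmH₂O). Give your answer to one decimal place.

Flow: 49 L/min ÷ 60 = 0.8167 L/s.
R = (PIP − Pplat)/V̇ = (16 − 11) / 0.8167 = 5.0/0.8167 = 6.122 cmH2O·s/L.
C = Vt/(Pplat − PEEP) = 645.0 / (11 − 3) = 645.0/8.0 = 80.625 mL/cmH2O.
τ = R × C = 6.122 × 0.08063 L/cmH2O = 0.4936 s.
Fraction remaining = e^(−Te/τ) = e^(−0.53/0.4936) = 0.3417; trapped volume = 645.0 × 0.3417 = 220.4 mL.
Additional alveolar pressure from trapping ≈ V_trapped / C = 220.4 / 80.625 = 2.734 cmH2O.

2.7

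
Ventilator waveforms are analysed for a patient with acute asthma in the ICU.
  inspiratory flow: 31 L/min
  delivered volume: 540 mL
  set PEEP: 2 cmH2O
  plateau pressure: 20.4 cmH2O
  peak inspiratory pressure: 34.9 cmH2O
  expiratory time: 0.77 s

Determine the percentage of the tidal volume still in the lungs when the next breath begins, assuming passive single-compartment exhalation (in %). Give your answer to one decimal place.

39.3

Flow: 31 L/min ÷ 60 = 0.5167 L/s.
R = (PIP − Pplat)/V̇ = (34.9 − 20.4) / 0.5167 = 14.5/0.5167 = 28.063 cmH2O·s/L.
C = Vt/(Pplat − PEEP) = 540.0 / (20.4 − 2) = 540.0/18.4 = 29.348 mL/cmH2O.
τ = R × C = 28.063 × 0.02935 L/cmH2O = 0.8236 s.
Fraction remaining at end-expiration = e^(−Te/τ) = e^(−0.77/0.8236) = 0.3926 → 39.26%.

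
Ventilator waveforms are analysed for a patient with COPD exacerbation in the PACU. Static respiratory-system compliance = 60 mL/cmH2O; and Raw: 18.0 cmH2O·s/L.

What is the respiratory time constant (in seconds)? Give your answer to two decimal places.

1.08

τ = R × C = 18.0 × 60 mL/cmH2O = 18.0 × 0.060 L/cmH2O = 1.08 s.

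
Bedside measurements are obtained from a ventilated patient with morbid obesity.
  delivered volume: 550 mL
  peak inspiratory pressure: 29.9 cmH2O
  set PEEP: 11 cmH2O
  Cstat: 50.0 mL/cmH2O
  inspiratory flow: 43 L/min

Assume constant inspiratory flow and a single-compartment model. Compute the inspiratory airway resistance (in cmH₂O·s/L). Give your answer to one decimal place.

11.0

Flow: 43 L/min ÷ 60 = 0.7167 L/s.
Equation of motion (constant flow): PIP = Vt/C + R·V̇ + PEEP.
R·V̇ = PIP − Vt/C − PEEP = 29.9 − 550/50.0 − 11 = 29.9 − 11.0 − 11 = 7.9 cmH2O.
R = 7.9 / 0.7167 = 11.023 cmH2O·s/L.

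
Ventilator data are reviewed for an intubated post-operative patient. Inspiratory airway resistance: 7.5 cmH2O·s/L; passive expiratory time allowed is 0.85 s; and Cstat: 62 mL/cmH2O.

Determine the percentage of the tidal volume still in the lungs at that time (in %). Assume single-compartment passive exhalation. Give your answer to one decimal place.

τ = R × C = 7.5 × 62 mL/cmH2O = 7.5 × 0.062 L/cmH2O = 0.465 s.
Passive exhalation: V(t)/V₀ = e^(−t/τ) = e^(−0.85/0.465) = 0.1607.
Fraction remaining = 0.1607 → 16.07%.

16.1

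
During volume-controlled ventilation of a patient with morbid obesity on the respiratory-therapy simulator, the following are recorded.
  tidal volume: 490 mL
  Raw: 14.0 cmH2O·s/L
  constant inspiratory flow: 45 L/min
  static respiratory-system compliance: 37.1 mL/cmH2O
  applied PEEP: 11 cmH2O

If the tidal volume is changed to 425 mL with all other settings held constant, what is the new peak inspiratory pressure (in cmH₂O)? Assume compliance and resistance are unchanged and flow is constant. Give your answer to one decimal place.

33.0

Flow: 45 L/min ÷ 60 = 0.75 L/s.
PIP = Vt/C + R·V̇ + PEEP (constant-flow equation of motion).
Only the elastic term changes: ΔPIP = ΔVt / C = (425 − 490) / 37.1 = -1.752 cmH2O.
Original PIP = 490/37.1 + 14.0×0.75 + 11 = 34.708 cmH2O; new PIP = 34.708 + (-1.752) = 32.956 cmH2O.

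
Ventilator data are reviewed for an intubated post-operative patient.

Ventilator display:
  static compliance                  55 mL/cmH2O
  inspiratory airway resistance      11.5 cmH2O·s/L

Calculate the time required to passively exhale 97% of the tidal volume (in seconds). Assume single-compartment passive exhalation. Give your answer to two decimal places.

τ = R × C = 11.5 × 55 mL/cmH2O = 11.5 × 0.055 L/cmH2O = 0.6325 s.
Exhaled fraction f = 1 − e^(−t/τ) → t = −τ·ln(1 − f) = −0.6325·ln(0.03) = 2.218 s.

2.22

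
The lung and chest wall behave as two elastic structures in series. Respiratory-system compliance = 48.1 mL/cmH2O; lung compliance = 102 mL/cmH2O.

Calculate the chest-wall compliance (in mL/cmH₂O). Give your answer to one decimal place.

1/Ccw = 1/Crs − 1/CL.
1/Ccw = 1/48.1 − 1/102 = 0.01099.
Ccw = 90.992 mL/cmH2O.

91.0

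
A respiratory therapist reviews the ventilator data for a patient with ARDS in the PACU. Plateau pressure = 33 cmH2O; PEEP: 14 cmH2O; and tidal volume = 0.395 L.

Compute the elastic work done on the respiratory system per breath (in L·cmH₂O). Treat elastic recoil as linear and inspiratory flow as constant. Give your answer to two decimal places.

3.75

Elastic work ≈ ½ × (Pplat − PEEP) × Vt = 0.5 × (33 − 14) × 0.395 L = 0.5 × 19.0 × 0.395 = 3.753 L·cmH2O.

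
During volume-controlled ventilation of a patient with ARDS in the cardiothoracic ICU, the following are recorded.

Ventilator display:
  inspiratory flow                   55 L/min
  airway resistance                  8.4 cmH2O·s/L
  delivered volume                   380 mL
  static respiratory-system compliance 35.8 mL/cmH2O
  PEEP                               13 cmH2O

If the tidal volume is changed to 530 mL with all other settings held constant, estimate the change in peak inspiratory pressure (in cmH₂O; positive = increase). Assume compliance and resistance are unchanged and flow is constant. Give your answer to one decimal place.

PIP = Vt/C + R·V̇ + PEEP (constant-flow equation of motion).
Only the elastic term changes: ΔPIP = ΔVt / C = (530 − 380) / 35.8 = 4.19 cmH2O.

4.2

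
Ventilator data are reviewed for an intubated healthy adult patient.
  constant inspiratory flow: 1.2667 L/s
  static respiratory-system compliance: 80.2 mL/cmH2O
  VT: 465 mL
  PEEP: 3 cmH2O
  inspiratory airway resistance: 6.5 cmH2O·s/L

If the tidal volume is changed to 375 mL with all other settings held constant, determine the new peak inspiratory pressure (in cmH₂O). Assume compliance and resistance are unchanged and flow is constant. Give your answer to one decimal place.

PIP = Vt/C + R·V̇ + PEEP (constant-flow equation of motion).
Only the elastic term changes: ΔPIP = ΔVt / C = (375 − 465) / 80.2 = -1.122 cmH2O.
Original PIP = 465/80.2 + 6.5×1.2667 + 3 = 17.032 cmH2O; new PIP = 17.032 + (-1.122) = 15.91 cmH2O.

15.9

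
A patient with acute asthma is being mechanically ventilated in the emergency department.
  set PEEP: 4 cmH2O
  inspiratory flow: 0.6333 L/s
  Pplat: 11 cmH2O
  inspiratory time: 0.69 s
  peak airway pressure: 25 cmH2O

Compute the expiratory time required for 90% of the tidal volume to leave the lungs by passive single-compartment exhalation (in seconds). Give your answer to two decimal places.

Vt = flow × Ti = 0.6333 L/s × 0.69 s × 1000 mL/L = 436.98 mL.
R = (PIP − Pplat)/V̇ = (25 − 11) / 0.6333 = 14.0/0.6333 = 22.106 cmH2O·s/L.
C = Vt/(Pplat − PEEP) = 436.98 / (11 − 4) = 436.98/7.0 = 62.426 mL/cmH2O.
τ = R × C = 22.106 × 0.06243 L/cmH2O = 1.38 s.
t = −τ·ln(1 − 0.90) = −1.38·ln(0.1) = 3.178 s.

3.18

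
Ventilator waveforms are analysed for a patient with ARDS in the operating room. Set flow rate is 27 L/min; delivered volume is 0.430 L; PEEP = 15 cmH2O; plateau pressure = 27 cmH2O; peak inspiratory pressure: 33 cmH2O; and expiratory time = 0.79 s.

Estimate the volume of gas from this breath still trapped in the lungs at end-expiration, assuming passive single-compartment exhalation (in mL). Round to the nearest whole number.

Flow: 27 L/min ÷ 60 = 0.45 L/s.
R = (PIP − Pplat)/V̇ = (33 − 27) / 0.45 = 6.0/0.45 = 13.333 cmH2O·s/L.
C = Vt/(Pplat − PEEP) = 430.0 / (27 − 15) = 430.0/12.0 = 35.833 mL/cmH2O.
τ = R × C = 13.333 × 0.03583 L/cmH2O = 0.4777 s.
Fraction remaining = e^(−Te/τ) = e^(−0.79/0.4777) = 0.1913.
Trapped volume = 430.0 × 0.1913 = 82.259 mL.

82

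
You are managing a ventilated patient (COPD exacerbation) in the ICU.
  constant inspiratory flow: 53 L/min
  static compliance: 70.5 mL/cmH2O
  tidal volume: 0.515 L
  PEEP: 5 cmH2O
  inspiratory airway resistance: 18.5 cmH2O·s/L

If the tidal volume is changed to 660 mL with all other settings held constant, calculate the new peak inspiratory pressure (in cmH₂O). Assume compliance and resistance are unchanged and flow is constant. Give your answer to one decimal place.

30.7

Flow: 53 L/min ÷ 60 = 0.8833 L/s.
PIP = Vt/C + R·V̇ + PEEP (constant-flow equation of motion).
Only the elastic term changes: ΔPIP = ΔVt / C = (660 − 515) / 70.5 = 2.057 cmH2O.
Original PIP = 515/70.5 + 18.5×0.8833 + 5 = 28.646 cmH2O; new PIP = 28.646 + (2.057) = 30.703 cmH2O.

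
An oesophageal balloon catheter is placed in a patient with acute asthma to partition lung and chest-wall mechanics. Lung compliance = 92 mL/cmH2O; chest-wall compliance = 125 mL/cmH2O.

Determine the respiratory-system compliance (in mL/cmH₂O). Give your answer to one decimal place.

Lung and chest wall are elastances in series: 1/Crs = 1/CL + 1/Ccw.
1/Crs = 1/92 + 1/125 = 0.01887.
Crs = 52.994 mL/cmH2O.

53.0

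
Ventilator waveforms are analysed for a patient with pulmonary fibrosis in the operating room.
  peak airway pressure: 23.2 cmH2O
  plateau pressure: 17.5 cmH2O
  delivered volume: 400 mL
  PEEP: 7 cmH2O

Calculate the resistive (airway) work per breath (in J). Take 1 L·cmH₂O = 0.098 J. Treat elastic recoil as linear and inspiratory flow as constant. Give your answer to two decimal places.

0.22

With constant inspiratory flow the resistive pressure is constant at PIP − Pplat = 23.2 − 17.5 = 5.7 cmH2O, so resistive work = 5.7 × 0.400 = 2.28 L·cmH2O.
× 0.098 J/(L·cmH2O) → 0.2234 J.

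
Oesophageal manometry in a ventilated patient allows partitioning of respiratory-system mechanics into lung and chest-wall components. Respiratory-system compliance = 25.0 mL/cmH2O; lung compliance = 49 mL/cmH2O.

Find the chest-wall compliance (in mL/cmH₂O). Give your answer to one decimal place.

1/Ccw = 1/Crs − 1/CL.
1/Ccw = 1/25.0 − 1/49 = 0.01959.
Ccw = 51.046 mL/cmH2O.

51.0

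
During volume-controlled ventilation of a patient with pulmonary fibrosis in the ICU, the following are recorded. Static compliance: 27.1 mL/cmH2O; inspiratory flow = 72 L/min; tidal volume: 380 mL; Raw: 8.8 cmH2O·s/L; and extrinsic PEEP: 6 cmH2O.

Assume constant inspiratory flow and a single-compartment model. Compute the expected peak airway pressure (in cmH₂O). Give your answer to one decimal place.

Flow: 72 L/min ÷ 60 = 1.2 L/s.
Equation of motion (constant flow): PIP = Vt/C + R·V̇ + PEEP.
PIP = 380/27.1 + 8.8×1.2 + 6 = 14.022 + 10.56 + 6 = 30.582 cmH2O.

30.6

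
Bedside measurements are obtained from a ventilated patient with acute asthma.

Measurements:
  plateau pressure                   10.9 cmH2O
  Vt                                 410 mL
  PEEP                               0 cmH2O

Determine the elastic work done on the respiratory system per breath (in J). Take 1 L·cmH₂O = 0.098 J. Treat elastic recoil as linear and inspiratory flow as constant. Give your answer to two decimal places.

0.22

Elastic work ≈ ½ × (Pplat − PEEP) × Vt = 0.5 × (10.9 − 0) × 0.410 L = 0.5 × 10.9 × 0.410 = 2.235 L·cmH2O.
× 0.098 J/(L·cmH2O) → 0.219 J.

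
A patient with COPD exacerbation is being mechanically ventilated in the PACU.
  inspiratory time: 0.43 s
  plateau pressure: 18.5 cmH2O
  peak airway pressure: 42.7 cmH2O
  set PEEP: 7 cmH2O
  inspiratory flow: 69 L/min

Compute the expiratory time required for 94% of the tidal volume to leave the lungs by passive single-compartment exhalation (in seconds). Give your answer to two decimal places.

Flow: 69 L/min ÷ 60 = 1.15 L/s.
Vt = flow × Ti = 1.15 L/s × 0.43 s × 1000 mL/L = 494.5 mL.
R = (PIP − Pplat)/V̇ = (42.7 − 18.5) / 1.15 = 24.2/1.15 = 21.043 cmH2O·s/L.
C = Vt/(Pplat − PEEP) = 494.5 / (18.5 − 7) = 494.5/11.5 = 43.0 mL/cmH2O.
τ = R × C = 21.043 × 0.043 L/cmH2O = 0.9048 s.
t = −τ·ln(1 − 0.94) = −0.9048·ln(0.06) = 2.546 s.

2.55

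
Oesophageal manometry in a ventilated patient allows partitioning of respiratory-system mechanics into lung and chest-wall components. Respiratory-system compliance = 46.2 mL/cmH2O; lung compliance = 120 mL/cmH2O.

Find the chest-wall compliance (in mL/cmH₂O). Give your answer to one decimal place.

75.1

1/Ccw = 1/Crs − 1/CL.
1/Ccw = 1/46.2 − 1/120 = 0.01331.
Ccw = 75.131 mL/cmH2O.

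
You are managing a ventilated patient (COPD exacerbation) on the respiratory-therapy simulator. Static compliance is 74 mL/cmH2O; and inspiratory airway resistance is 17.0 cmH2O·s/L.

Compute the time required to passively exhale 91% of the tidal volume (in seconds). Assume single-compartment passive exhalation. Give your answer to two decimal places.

τ = R × C = 17.0 × 74 mL/cmH2O = 17.0 × 0.074 L/cmH2O = 1.258 s.
Exhaled fraction f = 1 − e^(−t/τ) → t = −τ·ln(1 − f) = −1.258·ln(0.09) = 3.029 s.

3.03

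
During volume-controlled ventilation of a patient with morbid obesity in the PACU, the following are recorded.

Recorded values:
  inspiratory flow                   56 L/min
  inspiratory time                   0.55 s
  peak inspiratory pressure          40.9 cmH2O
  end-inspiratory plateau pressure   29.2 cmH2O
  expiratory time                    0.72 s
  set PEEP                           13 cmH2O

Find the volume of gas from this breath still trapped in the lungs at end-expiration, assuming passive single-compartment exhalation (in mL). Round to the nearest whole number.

84

Flow: 56 L/min ÷ 60 = 0.9333 L/s.
Vt = flow × Ti = 0.9333 L/s × 0.55 s × 1000 mL/L = 513.32 mL.
R = (PIP − Pplat)/V̇ = (40.9 − 29.2) / 0.9333 = 11.7/0.9333 = 12.536 cmH2O·s/L.
C = Vt/(Pplat − PEEP) = 513.32 / (29.2 − 13) = 513.32/16.2 = 31.686 mL/cmH2O.
τ = R × C = 12.536 × 0.03169 L/cmH2O = 0.3973 s.
Fraction remaining = e^(−Te/τ) = e^(−0.72/0.3973) = 0.1633.
Trapped volume = 513.32 × 0.1633 = 83.825 mL.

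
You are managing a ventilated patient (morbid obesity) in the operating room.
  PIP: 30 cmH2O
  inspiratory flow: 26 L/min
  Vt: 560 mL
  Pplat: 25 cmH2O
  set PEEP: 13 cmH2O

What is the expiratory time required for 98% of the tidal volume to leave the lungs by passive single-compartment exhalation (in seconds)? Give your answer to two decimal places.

2.11

Flow: 26 L/min ÷ 60 = 0.4333 L/s.
R = (PIP − Pplat)/V̇ = (30 − 25) / 0.4333 = 5.0/0.4333 = 11.539 cmH2O·s/L.
C = Vt/(Pplat − PEEP) = 560.0 / (25 − 13) = 560.0/12.0 = 46.667 mL/cmH2O.
τ = R × C = 11.539 × 0.04667 L/cmH2O = 0.5385 s.
t = −τ·ln(1 − 0.98) = −0.5385·ln(0.02) = 2.107 s.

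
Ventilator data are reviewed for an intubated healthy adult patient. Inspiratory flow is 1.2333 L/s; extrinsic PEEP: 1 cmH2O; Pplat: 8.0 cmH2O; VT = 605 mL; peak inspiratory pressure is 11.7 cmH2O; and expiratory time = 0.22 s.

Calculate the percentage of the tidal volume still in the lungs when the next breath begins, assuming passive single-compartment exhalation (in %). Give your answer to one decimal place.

R = (PIP − Pplat)/V̇ = (11.7 − 8.0) / 1.2333 = 3.7/1.2333 = 3.0 cmH2O·s/L.
C = Vt/(Pplat − PEEP) = 605.0 / (8.0 − 1) = 605.0/7.0 = 86.429 mL/cmH2O.
τ = R × C = 3.0 × 0.08643 L/cmH2O = 0.2593 s.
Fraction remaining at end-expiration = e^(−Te/τ) = e^(−0.22/0.2593) = 0.4281 → 42.81%.

42.8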